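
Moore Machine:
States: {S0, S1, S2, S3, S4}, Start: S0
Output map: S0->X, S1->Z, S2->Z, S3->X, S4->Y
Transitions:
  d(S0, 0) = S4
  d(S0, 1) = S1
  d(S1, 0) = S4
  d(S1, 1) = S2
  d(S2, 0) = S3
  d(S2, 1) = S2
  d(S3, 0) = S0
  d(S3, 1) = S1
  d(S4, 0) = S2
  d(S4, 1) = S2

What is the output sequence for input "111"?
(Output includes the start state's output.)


Start: S0 (output X)
  --1--> S1 (output Z)
  --1--> S2 (output Z)
  --1--> S2 (output Z)

"XZZZ"


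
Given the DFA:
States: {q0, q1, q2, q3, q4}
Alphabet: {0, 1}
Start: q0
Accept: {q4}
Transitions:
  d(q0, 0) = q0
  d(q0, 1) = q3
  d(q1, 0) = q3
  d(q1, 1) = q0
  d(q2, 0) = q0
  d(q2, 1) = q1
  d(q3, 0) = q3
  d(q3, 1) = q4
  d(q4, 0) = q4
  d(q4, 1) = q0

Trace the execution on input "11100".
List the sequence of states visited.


Input: 11100
d(q0, 1) = q3
d(q3, 1) = q4
d(q4, 1) = q0
d(q0, 0) = q0
d(q0, 0) = q0


q0 -> q3 -> q4 -> q0 -> q0 -> q0


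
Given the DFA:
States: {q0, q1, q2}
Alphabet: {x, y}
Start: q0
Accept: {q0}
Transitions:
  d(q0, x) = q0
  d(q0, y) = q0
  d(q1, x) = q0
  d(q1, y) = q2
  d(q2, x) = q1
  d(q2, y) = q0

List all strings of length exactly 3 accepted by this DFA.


All strings of length 3: 8 total
Accepted: 8

"xxx", "xxy", "xyx", "xyy", "yxx", "yxy", "yyx", "yyy"


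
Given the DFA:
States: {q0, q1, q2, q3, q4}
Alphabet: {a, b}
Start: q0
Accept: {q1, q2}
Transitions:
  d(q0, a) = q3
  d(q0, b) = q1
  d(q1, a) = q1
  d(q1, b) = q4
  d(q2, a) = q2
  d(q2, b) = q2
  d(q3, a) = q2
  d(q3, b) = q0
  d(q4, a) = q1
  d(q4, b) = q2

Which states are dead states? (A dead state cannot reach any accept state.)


Forward reachability from each state:
  q0 -> reaches accept state q1 (live)
  q1 -> reaches accept state q1 (live)
  q2 -> reaches accept state q2 (live)
  q3 -> reaches accept state q1 (live)
  q4 -> reaches accept state q1 (live)

None (all states can reach an accept state)


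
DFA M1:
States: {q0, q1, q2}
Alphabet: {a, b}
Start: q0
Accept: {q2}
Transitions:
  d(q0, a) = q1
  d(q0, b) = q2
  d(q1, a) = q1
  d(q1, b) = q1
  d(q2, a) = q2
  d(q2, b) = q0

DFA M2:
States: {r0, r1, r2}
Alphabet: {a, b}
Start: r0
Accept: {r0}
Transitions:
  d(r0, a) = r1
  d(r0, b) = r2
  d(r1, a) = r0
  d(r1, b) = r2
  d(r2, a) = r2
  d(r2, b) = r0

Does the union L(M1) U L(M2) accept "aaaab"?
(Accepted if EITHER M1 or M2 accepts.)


M1: final=q1 accepted=False
M2: final=r2 accepted=False

No, union rejects (neither accepts)


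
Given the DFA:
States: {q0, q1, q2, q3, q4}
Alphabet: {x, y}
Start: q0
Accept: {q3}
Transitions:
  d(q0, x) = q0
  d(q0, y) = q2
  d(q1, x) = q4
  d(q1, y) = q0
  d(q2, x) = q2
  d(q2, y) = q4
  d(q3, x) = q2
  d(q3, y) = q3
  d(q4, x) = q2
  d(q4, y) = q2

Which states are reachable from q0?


BFS from q0:
  layer 0: {q0}
  layer 1: {q2}
  layer 2: {q4}

{q0, q2, q4}


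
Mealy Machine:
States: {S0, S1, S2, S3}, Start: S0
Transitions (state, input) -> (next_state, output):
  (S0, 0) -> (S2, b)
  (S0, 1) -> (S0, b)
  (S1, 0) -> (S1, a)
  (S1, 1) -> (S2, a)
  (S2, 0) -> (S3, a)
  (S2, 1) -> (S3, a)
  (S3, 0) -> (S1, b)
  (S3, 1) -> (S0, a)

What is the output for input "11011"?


Step-by-step:
  (S0, 1) -> (S0, b)
  (S0, 1) -> (S0, b)
  (S0, 0) -> (S2, b)
  (S2, 1) -> (S3, a)
  (S3, 1) -> (S0, a)

"bbbaa"


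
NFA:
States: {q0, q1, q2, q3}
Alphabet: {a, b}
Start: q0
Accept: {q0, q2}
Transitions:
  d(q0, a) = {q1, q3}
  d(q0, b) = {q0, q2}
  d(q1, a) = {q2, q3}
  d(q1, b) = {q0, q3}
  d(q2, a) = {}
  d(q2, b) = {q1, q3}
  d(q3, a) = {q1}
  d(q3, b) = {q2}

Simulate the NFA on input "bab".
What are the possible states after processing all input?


Start: {q0}
  --b--> {q0, q2}
  --a--> {q1, q3}
  --b--> {q0, q2, q3}

{q0, q2, q3}


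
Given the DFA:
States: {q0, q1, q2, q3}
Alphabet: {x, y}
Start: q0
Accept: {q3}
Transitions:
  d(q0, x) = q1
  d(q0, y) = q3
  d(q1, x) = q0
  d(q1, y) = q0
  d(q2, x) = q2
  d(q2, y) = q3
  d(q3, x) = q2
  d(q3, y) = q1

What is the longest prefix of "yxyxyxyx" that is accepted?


Run the DFA, marking each prefix where the state is accepting:
  "" -> q0 [reject]
  "y" -> q3 [accept]
  "yx" -> q2 [reject]
  "yxy" -> q3 [accept]
  "yxyx" -> q2 [reject]
  "yxyxy" -> q3 [accept]
  "yxyxyx" -> q2 [reject]
  "yxyxyxy" -> q3 [accept]
  "yxyxyxyx" -> q2 [reject]

"yxyxyxy"


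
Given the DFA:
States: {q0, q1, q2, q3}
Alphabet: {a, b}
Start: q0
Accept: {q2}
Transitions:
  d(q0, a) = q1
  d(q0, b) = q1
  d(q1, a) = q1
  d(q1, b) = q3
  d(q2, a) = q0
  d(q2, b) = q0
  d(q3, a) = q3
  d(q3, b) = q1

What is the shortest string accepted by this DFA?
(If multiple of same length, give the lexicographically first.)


BFS by string length (lex-first path to each state shown):
  len 0: q0<-""
  len 1: q1<-"a"
  len 2: q1<-"aa", q3<-"ab"
  len 3: q1<-"aaa", q3<-"aab"
  len 4: q1<-"aaaa", q3<-"aaab"
  len 5: q1<-"aaaaa", q3<-"aaaab"
  len 6: q1<-"aaaaaa", q3<-"aaaaab"
  len 7: q1<-"aaaaaaa", q3<-"aaaaaab"
  len 8: q1<-"aaaaaaaa", q3<-"aaaaaaab"

No string accepted (empty language)


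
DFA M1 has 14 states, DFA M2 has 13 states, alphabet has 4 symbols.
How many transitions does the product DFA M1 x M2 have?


Product DFA has 14 * 13 = 182 states.
Each has 4 transitions: 182 * 4 = 728

728


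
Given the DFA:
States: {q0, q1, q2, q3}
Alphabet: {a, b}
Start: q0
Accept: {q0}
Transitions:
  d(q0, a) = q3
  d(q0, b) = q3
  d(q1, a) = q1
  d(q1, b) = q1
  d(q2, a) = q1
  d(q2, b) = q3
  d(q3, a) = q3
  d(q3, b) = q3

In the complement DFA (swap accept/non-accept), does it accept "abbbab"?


Trace: q0 -> q3 -> q3 -> q3 -> q3 -> q3 -> q3
Final: q3
Original accept: {q0}
Complement: q3 is not in original accept

Yes, complement accepts (original rejects)


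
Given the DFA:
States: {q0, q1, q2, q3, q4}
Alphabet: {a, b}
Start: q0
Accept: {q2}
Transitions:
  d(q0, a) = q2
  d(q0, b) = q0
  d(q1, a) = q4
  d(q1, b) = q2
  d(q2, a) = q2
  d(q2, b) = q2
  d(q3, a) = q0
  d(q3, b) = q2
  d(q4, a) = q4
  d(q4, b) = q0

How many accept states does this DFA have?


Accept states listed: {q2}
Counting: q2(1)

1


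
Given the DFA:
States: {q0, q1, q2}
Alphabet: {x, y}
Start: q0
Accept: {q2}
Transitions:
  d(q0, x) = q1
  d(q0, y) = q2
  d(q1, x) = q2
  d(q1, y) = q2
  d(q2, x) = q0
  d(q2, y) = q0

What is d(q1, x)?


Looking up transition d(q1, x)

q2


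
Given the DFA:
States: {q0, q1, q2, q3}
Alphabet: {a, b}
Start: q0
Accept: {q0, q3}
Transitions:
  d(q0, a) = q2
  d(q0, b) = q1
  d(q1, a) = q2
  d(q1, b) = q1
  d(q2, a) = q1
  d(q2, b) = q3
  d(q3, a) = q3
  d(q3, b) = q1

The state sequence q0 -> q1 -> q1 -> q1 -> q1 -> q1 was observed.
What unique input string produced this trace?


Trace back each transition to find the symbol:
  q0 --[b]--> q1
  q1 --[b]--> q1
  q1 --[b]--> q1
  q1 --[b]--> q1
  q1 --[b]--> q1

"bbbbb"


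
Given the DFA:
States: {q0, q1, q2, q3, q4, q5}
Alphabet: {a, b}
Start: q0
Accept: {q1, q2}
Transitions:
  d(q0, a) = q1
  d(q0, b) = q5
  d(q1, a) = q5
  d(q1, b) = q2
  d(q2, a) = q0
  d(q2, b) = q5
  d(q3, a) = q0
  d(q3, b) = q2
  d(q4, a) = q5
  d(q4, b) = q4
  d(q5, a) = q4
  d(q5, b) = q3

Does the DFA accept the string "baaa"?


Trace: q0 -> q5 -> q4 -> q5 -> q4
Final state: q4
Accept states: {q1, q2}

No, rejected (final state q4 is not an accept state)


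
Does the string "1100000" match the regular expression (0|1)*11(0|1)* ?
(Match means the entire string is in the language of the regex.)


|string| = 7; first = '1'; last = '0'

Yes, "1100000" matches (0|1)*11(0|1)*


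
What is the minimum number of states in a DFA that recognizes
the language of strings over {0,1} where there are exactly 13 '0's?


States: count = 0, 1, ..., 13 (that's 14 states), plus a dead state for count > 13.
Total: 14 + 1 = 15. Accept = count-13 state.

15


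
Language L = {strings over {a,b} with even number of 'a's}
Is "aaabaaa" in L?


count('a') = 6; 6 mod 2 = 0

Yes, "aaabaaa" is in L


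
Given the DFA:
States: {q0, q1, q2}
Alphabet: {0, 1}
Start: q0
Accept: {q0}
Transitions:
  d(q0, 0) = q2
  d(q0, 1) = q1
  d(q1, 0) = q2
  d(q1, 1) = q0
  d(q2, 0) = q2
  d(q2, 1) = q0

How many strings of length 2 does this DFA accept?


Enumerating all length-2 strings:
  "00" -> q2 [reject]
  "01" -> q0 [accept]
  "10" -> q2 [reject]
  "11" -> q0 [accept]

2 out of 4


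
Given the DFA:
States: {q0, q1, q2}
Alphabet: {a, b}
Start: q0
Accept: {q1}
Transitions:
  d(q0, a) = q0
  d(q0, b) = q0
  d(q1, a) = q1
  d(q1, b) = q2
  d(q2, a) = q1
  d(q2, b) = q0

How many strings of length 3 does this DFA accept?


Enumerating all length-3 strings:
  "aaa" -> q0 [reject]
  "aab" -> q0 [reject]
  "aba" -> q0 [reject]
  "abb" -> q0 [reject]
  "baa" -> q0 [reject]
  "bab" -> q0 [reject]
  "bba" -> q0 [reject]
  "bbb" -> q0 [reject]

0 out of 8


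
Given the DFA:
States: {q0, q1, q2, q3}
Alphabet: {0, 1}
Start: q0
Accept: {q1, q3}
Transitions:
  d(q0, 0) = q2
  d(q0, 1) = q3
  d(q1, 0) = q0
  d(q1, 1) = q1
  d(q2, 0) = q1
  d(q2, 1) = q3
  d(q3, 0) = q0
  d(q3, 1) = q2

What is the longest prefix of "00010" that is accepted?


Run the DFA, marking each prefix where the state is accepting:
  "" -> q0 [reject]
  "0" -> q2 [reject]
  "00" -> q1 [accept]
  "000" -> q0 [reject]
  "0001" -> q3 [accept]
  "00010" -> q0 [reject]

"0001"


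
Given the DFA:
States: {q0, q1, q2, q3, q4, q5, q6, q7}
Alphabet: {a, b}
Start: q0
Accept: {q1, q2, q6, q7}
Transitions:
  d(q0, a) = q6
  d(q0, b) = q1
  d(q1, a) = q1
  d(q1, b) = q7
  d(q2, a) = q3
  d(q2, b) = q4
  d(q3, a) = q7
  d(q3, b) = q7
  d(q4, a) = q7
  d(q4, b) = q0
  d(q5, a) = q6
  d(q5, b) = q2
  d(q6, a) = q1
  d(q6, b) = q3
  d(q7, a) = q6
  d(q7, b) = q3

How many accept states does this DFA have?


Accept states listed: {q1, q2, q6, q7}
Counting: q1(1) q2(2) q6(3) q7(4)

4


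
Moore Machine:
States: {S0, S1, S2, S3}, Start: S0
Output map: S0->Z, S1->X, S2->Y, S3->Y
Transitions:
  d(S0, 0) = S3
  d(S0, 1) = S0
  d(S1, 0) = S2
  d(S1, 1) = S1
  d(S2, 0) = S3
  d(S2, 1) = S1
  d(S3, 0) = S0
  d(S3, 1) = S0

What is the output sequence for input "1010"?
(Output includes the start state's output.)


Start: S0 (output Z)
  --1--> S0 (output Z)
  --0--> S3 (output Y)
  --1--> S0 (output Z)
  --0--> S3 (output Y)

"ZZYZY"


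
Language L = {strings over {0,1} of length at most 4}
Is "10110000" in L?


length = 8

No, "10110000" is not in L


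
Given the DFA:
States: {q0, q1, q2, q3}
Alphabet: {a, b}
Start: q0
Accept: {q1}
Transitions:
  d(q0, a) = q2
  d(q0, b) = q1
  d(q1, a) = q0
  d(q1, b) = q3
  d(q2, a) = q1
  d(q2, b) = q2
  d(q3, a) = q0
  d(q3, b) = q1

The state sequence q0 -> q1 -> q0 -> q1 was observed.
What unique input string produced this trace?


Trace back each transition to find the symbol:
  q0 --[b]--> q1
  q1 --[a]--> q0
  q0 --[b]--> q1

"bab"


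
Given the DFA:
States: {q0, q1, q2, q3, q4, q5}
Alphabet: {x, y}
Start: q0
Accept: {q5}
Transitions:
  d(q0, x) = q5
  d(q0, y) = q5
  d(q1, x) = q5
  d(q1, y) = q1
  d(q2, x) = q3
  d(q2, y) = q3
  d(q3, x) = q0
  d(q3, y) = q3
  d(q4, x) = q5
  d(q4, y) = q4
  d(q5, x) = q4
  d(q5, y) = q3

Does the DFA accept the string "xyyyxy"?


Trace: q0 -> q5 -> q3 -> q3 -> q3 -> q0 -> q5
Final state: q5
Accept states: {q5}

Yes, accepted (final state q5 is an accept state)


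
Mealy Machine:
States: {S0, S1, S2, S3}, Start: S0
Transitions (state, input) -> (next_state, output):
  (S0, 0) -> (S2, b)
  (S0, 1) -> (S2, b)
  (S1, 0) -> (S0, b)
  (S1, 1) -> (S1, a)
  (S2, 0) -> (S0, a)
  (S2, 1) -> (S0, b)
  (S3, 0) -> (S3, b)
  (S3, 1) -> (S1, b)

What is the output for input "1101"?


Step-by-step:
  (S0, 1) -> (S2, b)
  (S2, 1) -> (S0, b)
  (S0, 0) -> (S2, b)
  (S2, 1) -> (S0, b)

"bbbb"


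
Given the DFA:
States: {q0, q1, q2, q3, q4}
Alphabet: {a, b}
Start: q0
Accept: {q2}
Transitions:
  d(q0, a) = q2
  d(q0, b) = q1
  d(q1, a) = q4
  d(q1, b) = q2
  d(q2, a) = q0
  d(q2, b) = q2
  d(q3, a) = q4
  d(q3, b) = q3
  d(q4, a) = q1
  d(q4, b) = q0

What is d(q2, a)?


Looking up transition d(q2, a)

q0


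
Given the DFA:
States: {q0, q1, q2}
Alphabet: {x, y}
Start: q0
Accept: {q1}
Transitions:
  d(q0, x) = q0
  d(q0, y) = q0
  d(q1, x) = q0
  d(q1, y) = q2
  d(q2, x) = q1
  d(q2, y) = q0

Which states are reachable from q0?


BFS from q0:
  layer 0: {q0}

{q0}


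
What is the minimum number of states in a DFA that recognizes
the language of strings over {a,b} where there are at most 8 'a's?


States: count = 0, 1, ..., 8 (all accepting; 9 states), plus a dead state for count > 8.
Total: 9 + 1 = 10.

10


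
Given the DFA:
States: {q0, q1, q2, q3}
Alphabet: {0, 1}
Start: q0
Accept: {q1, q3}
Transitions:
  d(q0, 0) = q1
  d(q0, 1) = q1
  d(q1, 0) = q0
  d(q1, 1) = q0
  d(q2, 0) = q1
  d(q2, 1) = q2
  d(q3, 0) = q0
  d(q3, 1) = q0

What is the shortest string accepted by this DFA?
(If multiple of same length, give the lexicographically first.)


BFS by string length (lex-first path to each state shown):
  len 0: q0<-""
  len 1: q1<-"0"
Found accept state at length 1.

"0"


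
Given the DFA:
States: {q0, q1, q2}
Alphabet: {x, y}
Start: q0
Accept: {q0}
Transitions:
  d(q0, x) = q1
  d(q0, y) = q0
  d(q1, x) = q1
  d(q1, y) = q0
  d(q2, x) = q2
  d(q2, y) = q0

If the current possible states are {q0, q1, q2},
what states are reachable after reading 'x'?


Apply transition on 'x' from each current state:
  d(q0, x) = q1
  d(q1, x) = q1
  d(q2, x) = q2

{q1, q2}


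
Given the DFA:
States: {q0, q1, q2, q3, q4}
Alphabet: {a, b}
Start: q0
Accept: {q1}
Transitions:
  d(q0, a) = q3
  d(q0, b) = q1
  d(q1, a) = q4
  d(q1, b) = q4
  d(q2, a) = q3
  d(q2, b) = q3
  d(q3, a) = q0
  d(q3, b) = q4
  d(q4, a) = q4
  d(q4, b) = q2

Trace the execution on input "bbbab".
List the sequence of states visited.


Input: bbbab
d(q0, b) = q1
d(q1, b) = q4
d(q4, b) = q2
d(q2, a) = q3
d(q3, b) = q4


q0 -> q1 -> q4 -> q2 -> q3 -> q4


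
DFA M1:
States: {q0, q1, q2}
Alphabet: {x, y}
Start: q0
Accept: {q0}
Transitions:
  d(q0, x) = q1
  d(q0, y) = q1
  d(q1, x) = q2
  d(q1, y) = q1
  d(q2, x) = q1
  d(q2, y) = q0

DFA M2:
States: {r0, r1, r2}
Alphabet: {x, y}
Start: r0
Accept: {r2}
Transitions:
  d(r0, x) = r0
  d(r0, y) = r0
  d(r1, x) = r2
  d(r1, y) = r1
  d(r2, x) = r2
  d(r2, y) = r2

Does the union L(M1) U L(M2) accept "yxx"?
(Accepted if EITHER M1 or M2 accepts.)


M1: final=q1 accepted=False
M2: final=r0 accepted=False

No, union rejects (neither accepts)


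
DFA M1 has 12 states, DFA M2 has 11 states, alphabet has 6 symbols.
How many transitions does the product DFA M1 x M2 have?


Product DFA has 12 * 11 = 132 states.
Each has 6 transitions: 132 * 6 = 792

792


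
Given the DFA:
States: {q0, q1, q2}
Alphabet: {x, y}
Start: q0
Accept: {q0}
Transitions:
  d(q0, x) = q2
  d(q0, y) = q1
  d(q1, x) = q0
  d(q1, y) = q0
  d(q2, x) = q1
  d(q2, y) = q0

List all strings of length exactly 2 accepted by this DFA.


All strings of length 2: 4 total
Accepted: 3

"xy", "yx", "yy"


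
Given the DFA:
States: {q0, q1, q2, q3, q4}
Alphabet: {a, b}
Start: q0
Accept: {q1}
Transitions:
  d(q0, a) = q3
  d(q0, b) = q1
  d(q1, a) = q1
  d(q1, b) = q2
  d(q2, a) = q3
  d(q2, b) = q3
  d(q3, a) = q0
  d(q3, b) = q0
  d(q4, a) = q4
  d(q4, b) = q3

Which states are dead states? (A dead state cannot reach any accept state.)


Forward reachability from each state:
  q0 -> reaches accept state q1 (live)
  q1 -> reaches accept state q1 (live)
  q2 -> reaches accept state q1 (live)
  q3 -> reaches accept state q1 (live)
  q4 -> reaches accept state q1 (live)

None (all states can reach an accept state)


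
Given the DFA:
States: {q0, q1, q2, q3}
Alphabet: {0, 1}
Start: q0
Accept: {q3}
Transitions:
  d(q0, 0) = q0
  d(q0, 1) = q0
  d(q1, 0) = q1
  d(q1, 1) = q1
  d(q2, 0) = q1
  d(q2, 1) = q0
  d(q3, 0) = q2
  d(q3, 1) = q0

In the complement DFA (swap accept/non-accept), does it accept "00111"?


Trace: q0 -> q0 -> q0 -> q0 -> q0 -> q0
Final: q0
Original accept: {q3}
Complement: q0 is not in original accept

Yes, complement accepts (original rejects)


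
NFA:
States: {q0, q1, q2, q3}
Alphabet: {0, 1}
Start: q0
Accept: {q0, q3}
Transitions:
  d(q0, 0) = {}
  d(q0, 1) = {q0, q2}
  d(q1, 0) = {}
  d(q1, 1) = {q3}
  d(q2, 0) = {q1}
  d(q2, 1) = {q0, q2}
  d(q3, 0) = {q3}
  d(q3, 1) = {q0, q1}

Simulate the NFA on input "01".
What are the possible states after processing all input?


Start: {q0}
  --0--> {}
  --1--> {}

{} (empty set, no valid transitions)


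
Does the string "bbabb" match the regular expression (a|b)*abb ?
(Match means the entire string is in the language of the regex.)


|string| = 5; first = 'b'; last = 'b'

Yes, "bbabb" matches (a|b)*abb


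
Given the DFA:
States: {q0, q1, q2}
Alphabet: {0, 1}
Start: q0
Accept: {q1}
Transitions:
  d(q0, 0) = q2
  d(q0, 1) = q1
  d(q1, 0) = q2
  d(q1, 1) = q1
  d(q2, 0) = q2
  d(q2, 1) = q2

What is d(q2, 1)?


Looking up transition d(q2, 1)

q2


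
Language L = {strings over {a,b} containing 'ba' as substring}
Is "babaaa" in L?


'ba' occurs at index 0

Yes, "babaaa" is in L


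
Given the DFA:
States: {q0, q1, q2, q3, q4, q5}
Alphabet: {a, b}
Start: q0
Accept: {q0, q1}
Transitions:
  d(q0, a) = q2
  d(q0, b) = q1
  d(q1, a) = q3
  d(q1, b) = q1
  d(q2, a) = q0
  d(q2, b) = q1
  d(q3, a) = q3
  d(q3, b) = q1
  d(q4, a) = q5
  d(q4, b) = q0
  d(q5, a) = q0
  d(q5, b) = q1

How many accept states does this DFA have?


Accept states listed: {q0, q1}
Counting: q0(1) q1(2)

2


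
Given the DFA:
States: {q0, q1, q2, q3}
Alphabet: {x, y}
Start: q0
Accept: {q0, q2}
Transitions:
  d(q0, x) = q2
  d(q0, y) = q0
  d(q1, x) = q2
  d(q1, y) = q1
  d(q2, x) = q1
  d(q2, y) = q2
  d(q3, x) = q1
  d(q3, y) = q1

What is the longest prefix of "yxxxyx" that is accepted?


Run the DFA, marking each prefix where the state is accepting:
  "" -> q0 [accept]
  "y" -> q0 [accept]
  "yx" -> q2 [accept]
  "yxx" -> q1 [reject]
  "yxxx" -> q2 [accept]
  "yxxxy" -> q2 [accept]
  "yxxxyx" -> q1 [reject]

"yxxxy"


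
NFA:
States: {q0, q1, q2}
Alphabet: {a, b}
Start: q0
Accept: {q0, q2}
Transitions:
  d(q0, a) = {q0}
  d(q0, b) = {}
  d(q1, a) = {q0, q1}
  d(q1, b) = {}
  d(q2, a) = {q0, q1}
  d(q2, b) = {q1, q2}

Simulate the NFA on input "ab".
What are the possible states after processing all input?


Start: {q0}
  --a--> {q0}
  --b--> {}

{} (empty set, no valid transitions)


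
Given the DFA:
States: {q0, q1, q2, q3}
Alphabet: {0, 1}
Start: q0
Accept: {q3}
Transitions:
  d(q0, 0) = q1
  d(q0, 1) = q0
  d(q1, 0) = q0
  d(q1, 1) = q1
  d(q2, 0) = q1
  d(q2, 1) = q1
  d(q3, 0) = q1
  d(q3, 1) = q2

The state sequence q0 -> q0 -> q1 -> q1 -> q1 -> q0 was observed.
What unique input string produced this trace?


Trace back each transition to find the symbol:
  q0 --[1]--> q0
  q0 --[0]--> q1
  q1 --[1]--> q1
  q1 --[1]--> q1
  q1 --[0]--> q0

"10110"


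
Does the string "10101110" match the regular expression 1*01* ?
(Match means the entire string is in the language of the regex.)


|string| = 8; first = '1'; last = '0'

No, "10101110" does not match 1*01*


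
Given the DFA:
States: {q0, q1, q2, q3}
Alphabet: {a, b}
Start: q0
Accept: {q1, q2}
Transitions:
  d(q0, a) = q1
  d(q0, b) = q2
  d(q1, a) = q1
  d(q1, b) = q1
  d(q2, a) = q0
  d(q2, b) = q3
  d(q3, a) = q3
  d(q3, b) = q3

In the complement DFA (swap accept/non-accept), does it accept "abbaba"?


Trace: q0 -> q1 -> q1 -> q1 -> q1 -> q1 -> q1
Final: q1
Original accept: {q1, q2}
Complement: q1 is in original accept

No, complement rejects (original accepts)


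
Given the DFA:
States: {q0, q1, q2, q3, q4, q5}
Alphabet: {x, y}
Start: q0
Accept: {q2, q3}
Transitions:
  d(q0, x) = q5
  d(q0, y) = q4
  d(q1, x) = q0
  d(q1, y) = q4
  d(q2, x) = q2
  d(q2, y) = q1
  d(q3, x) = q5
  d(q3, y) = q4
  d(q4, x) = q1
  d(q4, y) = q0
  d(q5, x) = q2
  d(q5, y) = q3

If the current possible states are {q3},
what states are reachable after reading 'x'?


Apply transition on 'x' from each current state:
  d(q3, x) = q5

{q5}


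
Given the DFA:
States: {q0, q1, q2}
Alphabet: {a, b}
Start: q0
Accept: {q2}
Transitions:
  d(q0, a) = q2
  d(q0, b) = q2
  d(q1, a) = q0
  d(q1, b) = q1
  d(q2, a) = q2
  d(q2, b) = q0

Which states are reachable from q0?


BFS from q0:
  layer 0: {q0}
  layer 1: {q2}

{q0, q2}


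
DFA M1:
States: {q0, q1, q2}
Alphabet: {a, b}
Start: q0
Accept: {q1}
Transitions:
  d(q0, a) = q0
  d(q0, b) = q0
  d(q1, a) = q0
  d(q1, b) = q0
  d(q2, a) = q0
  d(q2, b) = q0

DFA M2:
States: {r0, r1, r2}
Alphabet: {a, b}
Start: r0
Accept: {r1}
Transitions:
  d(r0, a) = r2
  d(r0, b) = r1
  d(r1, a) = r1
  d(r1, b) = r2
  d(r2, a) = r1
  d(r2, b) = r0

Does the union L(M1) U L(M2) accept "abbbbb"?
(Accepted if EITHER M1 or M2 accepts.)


M1: final=q0 accepted=False
M2: final=r1 accepted=True

Yes, union accepts


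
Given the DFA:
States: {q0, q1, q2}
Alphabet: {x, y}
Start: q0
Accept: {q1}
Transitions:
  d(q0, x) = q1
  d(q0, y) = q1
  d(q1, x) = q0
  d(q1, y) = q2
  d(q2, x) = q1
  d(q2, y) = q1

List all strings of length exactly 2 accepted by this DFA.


All strings of length 2: 4 total
Accepted: 0

None


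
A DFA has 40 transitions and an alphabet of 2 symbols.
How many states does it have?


Each state has exactly one transition per symbol.
states = transitions / |alphabet| = 40 / 2 = 20

20


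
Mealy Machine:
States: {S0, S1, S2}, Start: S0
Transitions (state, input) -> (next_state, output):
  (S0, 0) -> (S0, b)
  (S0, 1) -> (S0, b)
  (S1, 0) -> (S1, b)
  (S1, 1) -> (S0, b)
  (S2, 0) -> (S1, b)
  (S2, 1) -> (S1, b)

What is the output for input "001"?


Step-by-step:
  (S0, 0) -> (S0, b)
  (S0, 0) -> (S0, b)
  (S0, 1) -> (S0, b)

"bbb"


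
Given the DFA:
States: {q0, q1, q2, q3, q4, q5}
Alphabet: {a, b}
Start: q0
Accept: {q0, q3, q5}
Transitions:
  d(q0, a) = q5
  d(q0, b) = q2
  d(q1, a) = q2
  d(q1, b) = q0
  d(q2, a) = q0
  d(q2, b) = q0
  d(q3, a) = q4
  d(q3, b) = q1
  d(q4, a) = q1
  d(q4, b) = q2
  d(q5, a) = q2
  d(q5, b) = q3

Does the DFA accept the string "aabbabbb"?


Trace: q0 -> q5 -> q2 -> q0 -> q2 -> q0 -> q2 -> q0 -> q2
Final state: q2
Accept states: {q0, q3, q5}

No, rejected (final state q2 is not an accept state)


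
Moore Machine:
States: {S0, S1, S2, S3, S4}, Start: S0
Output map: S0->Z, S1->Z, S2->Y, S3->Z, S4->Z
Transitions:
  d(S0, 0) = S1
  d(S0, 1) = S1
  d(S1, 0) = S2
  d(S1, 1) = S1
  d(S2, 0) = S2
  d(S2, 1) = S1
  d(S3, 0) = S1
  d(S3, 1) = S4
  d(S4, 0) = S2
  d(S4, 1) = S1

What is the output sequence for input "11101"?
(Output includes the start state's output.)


Start: S0 (output Z)
  --1--> S1 (output Z)
  --1--> S1 (output Z)
  --1--> S1 (output Z)
  --0--> S2 (output Y)
  --1--> S1 (output Z)

"ZZZZYZ"


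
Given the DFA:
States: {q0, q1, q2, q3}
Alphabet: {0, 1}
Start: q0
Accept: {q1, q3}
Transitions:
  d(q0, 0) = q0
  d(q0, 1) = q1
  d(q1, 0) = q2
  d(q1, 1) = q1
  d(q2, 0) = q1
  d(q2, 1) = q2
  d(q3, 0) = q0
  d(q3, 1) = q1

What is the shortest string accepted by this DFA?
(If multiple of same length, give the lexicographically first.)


BFS by string length (lex-first path to each state shown):
  len 0: q0<-""
  len 1: q0<-"0", q1<-"1"
Found accept state at length 1.

"1"


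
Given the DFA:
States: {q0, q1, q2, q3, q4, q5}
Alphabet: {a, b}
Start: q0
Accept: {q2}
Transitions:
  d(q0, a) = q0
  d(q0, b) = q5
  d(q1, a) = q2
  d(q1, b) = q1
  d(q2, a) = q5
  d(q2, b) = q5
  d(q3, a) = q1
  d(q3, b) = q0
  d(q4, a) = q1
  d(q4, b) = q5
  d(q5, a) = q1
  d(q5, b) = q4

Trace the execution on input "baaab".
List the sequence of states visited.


Input: baaab
d(q0, b) = q5
d(q5, a) = q1
d(q1, a) = q2
d(q2, a) = q5
d(q5, b) = q4


q0 -> q5 -> q1 -> q2 -> q5 -> q4


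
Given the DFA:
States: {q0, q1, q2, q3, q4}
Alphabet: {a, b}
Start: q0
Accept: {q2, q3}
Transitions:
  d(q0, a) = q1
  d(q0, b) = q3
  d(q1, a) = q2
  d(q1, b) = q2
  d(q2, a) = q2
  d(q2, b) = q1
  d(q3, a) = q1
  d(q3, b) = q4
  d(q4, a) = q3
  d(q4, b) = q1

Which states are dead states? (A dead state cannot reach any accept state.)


Forward reachability from each state:
  q0 -> reaches accept state q2 (live)
  q1 -> reaches accept state q2 (live)
  q2 -> reaches accept state q2 (live)
  q3 -> reaches accept state q2 (live)
  q4 -> reaches accept state q2 (live)

None (all states can reach an accept state)


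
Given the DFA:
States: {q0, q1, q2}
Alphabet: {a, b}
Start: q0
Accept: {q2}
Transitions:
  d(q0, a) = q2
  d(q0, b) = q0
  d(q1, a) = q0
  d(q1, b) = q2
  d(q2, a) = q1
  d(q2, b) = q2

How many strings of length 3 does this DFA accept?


Enumerating all length-3 strings:
  "aaa" -> q0 [reject]
  "aab" -> q2 [accept]
  "aba" -> q1 [reject]
  "abb" -> q2 [accept]
  "baa" -> q1 [reject]
  "bab" -> q2 [accept]
  "bba" -> q2 [accept]
  "bbb" -> q0 [reject]

4 out of 8


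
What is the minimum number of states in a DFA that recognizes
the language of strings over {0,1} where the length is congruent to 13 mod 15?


States track (length) mod 15.
Need 15 states: one per remainder 0..14; accept = remainder 13.

15


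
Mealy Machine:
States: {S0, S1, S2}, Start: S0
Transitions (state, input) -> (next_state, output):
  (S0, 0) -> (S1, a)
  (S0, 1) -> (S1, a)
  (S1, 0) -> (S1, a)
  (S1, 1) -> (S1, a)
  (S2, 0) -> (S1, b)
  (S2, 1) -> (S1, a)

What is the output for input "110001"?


Step-by-step:
  (S0, 1) -> (S1, a)
  (S1, 1) -> (S1, a)
  (S1, 0) -> (S1, a)
  (S1, 0) -> (S1, a)
  (S1, 0) -> (S1, a)
  (S1, 1) -> (S1, a)

"aaaaaa"


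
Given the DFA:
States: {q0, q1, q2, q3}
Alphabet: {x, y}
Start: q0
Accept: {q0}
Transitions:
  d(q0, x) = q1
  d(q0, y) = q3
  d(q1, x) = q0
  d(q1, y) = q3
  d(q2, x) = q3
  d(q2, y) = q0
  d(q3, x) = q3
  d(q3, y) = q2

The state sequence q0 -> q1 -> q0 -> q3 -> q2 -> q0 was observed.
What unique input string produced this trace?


Trace back each transition to find the symbol:
  q0 --[x]--> q1
  q1 --[x]--> q0
  q0 --[y]--> q3
  q3 --[y]--> q2
  q2 --[y]--> q0

"xxyyy"


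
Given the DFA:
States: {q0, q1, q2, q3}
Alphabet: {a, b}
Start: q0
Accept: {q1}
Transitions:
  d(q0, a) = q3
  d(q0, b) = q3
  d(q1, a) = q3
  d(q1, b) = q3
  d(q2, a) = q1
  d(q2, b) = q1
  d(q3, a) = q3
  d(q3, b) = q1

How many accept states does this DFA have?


Accept states listed: {q1}
Counting: q1(1)

1


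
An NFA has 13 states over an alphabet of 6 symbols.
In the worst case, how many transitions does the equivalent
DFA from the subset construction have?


Subset construction: one DFA state per subset of NFA states = 2^13 = 8192 states.
Each DFA state has 6 outgoing transitions: 8192 * 6 = 49152

49152


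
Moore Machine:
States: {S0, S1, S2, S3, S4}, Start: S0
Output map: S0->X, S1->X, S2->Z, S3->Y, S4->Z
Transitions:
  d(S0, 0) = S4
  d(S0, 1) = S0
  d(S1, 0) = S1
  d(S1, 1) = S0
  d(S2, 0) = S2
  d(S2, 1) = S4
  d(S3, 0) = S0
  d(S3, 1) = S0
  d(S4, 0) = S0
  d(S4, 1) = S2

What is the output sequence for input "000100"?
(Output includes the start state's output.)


Start: S0 (output X)
  --0--> S4 (output Z)
  --0--> S0 (output X)
  --0--> S4 (output Z)
  --1--> S2 (output Z)
  --0--> S2 (output Z)
  --0--> S2 (output Z)

"XZXZZZZ"


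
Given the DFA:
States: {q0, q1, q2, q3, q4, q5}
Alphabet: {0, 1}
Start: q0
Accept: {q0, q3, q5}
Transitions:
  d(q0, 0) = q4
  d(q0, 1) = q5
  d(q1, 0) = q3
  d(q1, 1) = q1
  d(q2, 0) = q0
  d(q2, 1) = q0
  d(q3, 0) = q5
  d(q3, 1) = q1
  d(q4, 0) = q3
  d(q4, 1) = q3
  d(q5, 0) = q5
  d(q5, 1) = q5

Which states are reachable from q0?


BFS from q0:
  layer 0: {q0}
  layer 1: {q4, q5}
  layer 2: {q3}
  layer 3: {q1}

{q0, q1, q3, q4, q5}


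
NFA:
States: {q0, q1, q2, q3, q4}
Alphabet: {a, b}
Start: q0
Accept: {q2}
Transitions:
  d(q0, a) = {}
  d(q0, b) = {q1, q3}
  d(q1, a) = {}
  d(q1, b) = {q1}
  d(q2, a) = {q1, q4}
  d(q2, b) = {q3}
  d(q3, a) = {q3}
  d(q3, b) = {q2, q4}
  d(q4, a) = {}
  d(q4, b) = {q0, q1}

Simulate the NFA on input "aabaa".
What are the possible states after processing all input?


Start: {q0}
  --a--> {}
  --a--> {}
  --b--> {}
  --a--> {}
  --a--> {}

{} (empty set, no valid transitions)


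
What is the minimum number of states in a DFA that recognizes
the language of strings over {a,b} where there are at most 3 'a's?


States: count = 0, 1, ..., 3 (all accepting; 4 states), plus a dead state for count > 3.
Total: 4 + 1 = 5.

5


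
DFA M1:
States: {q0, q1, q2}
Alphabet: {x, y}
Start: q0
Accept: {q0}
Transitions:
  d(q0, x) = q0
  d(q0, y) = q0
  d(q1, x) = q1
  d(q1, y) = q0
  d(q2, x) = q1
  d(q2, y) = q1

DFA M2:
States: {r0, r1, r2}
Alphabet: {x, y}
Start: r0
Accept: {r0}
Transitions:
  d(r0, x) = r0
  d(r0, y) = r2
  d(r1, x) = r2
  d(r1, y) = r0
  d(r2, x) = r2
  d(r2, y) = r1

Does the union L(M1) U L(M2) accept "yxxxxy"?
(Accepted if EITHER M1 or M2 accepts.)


M1: final=q0 accepted=True
M2: final=r1 accepted=False

Yes, union accepts


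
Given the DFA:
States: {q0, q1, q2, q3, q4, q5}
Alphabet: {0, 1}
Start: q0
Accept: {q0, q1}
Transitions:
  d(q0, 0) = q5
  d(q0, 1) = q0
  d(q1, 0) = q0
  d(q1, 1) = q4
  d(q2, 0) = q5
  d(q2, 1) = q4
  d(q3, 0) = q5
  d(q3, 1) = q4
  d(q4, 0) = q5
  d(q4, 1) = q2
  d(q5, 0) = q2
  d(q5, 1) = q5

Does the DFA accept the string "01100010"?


Trace: q0 -> q5 -> q5 -> q5 -> q2 -> q5 -> q2 -> q4 -> q5
Final state: q5
Accept states: {q0, q1}

No, rejected (final state q5 is not an accept state)


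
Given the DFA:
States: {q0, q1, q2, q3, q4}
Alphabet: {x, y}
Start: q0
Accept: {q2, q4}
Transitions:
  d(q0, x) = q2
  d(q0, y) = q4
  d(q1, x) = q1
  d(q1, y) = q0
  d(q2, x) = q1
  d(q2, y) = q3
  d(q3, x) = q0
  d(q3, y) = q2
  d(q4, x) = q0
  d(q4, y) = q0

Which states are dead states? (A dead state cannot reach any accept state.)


Forward reachability from each state:
  q0 -> reaches accept state q2 (live)
  q1 -> reaches accept state q2 (live)
  q2 -> reaches accept state q2 (live)
  q3 -> reaches accept state q2 (live)
  q4 -> reaches accept state q2 (live)

None (all states can reach an accept state)


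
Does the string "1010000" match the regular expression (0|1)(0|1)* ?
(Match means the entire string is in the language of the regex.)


|string| = 7; first = '1'; last = '0'

Yes, "1010000" matches (0|1)(0|1)*


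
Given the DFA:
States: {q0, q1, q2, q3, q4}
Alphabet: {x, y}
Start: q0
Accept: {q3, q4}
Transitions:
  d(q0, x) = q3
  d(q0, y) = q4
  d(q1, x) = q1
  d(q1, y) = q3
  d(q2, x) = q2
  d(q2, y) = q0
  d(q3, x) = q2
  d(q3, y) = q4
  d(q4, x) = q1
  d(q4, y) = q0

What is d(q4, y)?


Looking up transition d(q4, y)

q0


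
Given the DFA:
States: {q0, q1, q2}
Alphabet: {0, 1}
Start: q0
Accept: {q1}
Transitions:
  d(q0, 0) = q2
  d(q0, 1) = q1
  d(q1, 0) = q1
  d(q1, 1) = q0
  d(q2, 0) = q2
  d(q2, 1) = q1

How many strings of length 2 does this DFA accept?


Enumerating all length-2 strings:
  "00" -> q2 [reject]
  "01" -> q1 [accept]
  "10" -> q1 [accept]
  "11" -> q0 [reject]

2 out of 4


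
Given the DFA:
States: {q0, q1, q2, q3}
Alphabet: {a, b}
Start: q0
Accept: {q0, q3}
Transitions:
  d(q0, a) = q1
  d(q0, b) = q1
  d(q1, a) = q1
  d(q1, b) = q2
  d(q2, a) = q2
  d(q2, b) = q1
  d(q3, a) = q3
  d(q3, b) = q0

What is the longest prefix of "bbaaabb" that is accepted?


Run the DFA, marking each prefix where the state is accepting:
  "" -> q0 [accept]
  "b" -> q1 [reject]
  "bb" -> q2 [reject]
  "bba" -> q2 [reject]
  "bbaa" -> q2 [reject]
  "bbaaa" -> q2 [reject]
  "bbaaab" -> q1 [reject]
  "bbaaabb" -> q2 [reject]

""


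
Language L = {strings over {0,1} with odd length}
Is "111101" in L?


length = 6; 6 mod 2 = 0

No, "111101" is not in L


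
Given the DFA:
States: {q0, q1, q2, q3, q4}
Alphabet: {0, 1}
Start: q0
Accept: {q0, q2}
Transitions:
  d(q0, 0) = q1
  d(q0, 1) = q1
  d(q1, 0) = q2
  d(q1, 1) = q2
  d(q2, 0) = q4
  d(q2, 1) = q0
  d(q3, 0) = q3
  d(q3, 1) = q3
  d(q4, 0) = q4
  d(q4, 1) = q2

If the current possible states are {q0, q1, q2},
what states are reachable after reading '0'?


Apply transition on '0' from each current state:
  d(q0, 0) = q1
  d(q1, 0) = q2
  d(q2, 0) = q4

{q1, q2, q4}


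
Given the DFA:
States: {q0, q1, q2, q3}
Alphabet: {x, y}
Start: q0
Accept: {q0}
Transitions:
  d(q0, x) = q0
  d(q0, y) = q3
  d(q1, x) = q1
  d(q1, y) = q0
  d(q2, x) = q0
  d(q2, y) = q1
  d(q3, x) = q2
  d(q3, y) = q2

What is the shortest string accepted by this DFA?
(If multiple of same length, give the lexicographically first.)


BFS by string length (lex-first path to each state shown):
  len 0: q0<-""
Found accept state at length 0.

"" (empty string)


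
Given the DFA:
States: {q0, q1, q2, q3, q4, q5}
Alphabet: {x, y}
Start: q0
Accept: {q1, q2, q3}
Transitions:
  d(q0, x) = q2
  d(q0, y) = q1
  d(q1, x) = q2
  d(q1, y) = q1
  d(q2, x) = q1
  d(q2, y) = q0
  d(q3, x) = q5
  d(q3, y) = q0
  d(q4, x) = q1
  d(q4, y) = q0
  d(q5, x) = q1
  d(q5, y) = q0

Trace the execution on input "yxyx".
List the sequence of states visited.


Input: yxyx
d(q0, y) = q1
d(q1, x) = q2
d(q2, y) = q0
d(q0, x) = q2


q0 -> q1 -> q2 -> q0 -> q2


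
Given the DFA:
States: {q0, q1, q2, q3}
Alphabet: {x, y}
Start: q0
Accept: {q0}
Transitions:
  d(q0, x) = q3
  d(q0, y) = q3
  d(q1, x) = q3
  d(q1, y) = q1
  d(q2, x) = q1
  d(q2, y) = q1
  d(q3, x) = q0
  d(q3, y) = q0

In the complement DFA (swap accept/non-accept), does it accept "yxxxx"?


Trace: q0 -> q3 -> q0 -> q3 -> q0 -> q3
Final: q3
Original accept: {q0}
Complement: q3 is not in original accept

Yes, complement accepts (original rejects)


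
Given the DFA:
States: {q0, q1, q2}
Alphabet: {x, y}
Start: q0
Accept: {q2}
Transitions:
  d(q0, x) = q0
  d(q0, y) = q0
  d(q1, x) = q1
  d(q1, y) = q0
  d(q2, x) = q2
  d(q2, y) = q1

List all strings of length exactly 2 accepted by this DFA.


All strings of length 2: 4 total
Accepted: 0

None


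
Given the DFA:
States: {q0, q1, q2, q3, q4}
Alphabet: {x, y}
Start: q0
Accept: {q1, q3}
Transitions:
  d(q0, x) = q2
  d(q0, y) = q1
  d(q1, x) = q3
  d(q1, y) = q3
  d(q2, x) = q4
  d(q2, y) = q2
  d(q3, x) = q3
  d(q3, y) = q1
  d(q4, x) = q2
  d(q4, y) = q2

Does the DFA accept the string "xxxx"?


Trace: q0 -> q2 -> q4 -> q2 -> q4
Final state: q4
Accept states: {q1, q3}

No, rejected (final state q4 is not an accept state)


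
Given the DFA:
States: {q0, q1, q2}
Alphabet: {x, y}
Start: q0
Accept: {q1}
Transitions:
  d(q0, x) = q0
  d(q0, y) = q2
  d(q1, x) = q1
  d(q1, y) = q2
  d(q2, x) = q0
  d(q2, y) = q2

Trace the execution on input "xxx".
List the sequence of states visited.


Input: xxx
d(q0, x) = q0
d(q0, x) = q0
d(q0, x) = q0


q0 -> q0 -> q0 -> q0


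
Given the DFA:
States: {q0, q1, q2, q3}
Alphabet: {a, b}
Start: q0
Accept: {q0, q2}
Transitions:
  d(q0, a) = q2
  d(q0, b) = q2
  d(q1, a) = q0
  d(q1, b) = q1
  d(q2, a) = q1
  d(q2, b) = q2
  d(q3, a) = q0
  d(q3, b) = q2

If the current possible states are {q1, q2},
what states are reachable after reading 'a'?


Apply transition on 'a' from each current state:
  d(q1, a) = q0
  d(q2, a) = q1

{q0, q1}


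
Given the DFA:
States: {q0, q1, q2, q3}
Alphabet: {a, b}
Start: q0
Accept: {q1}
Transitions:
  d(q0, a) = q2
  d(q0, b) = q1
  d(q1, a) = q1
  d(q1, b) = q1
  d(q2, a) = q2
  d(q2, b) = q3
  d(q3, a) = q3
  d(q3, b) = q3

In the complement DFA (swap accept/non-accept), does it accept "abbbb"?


Trace: q0 -> q2 -> q3 -> q3 -> q3 -> q3
Final: q3
Original accept: {q1}
Complement: q3 is not in original accept

Yes, complement accepts (original rejects)


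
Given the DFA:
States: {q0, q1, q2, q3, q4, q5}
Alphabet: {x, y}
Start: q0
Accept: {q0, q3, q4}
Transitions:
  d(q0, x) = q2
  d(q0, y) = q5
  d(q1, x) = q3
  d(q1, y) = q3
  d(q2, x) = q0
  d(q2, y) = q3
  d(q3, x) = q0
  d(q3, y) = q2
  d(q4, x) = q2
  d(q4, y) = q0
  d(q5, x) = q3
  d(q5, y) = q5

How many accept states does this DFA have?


Accept states listed: {q0, q3, q4}
Counting: q0(1) q3(2) q4(3)

3


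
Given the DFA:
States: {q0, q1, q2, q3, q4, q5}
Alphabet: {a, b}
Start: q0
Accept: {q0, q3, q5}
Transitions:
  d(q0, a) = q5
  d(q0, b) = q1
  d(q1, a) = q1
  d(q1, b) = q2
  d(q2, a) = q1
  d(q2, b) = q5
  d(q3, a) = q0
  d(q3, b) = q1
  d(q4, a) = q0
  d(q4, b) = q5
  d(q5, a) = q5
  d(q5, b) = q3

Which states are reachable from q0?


BFS from q0:
  layer 0: {q0}
  layer 1: {q1, q5}
  layer 2: {q2, q3}

{q0, q1, q2, q3, q5}


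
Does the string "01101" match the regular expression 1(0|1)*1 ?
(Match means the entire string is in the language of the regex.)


|string| = 5; first = '0'; last = '1'

No, "01101" does not match 1(0|1)*1


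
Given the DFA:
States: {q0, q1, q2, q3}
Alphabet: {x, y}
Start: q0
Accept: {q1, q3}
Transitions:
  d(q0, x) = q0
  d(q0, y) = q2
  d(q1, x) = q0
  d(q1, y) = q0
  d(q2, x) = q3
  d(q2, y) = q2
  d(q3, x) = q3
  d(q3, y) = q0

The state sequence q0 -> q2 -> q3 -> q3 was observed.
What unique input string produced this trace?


Trace back each transition to find the symbol:
  q0 --[y]--> q2
  q2 --[x]--> q3
  q3 --[x]--> q3

"yxx"


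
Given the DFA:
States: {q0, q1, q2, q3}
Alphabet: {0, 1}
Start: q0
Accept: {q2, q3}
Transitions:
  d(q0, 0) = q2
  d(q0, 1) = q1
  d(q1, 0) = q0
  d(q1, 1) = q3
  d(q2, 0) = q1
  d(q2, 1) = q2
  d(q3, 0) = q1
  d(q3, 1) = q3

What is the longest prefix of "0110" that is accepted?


Run the DFA, marking each prefix where the state is accepting:
  "" -> q0 [reject]
  "0" -> q2 [accept]
  "01" -> q2 [accept]
  "011" -> q2 [accept]
  "0110" -> q1 [reject]

"011"


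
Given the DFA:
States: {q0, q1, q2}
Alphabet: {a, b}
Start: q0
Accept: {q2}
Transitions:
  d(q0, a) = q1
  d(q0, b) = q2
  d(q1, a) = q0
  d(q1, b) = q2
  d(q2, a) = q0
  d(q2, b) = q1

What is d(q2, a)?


Looking up transition d(q2, a)

q0


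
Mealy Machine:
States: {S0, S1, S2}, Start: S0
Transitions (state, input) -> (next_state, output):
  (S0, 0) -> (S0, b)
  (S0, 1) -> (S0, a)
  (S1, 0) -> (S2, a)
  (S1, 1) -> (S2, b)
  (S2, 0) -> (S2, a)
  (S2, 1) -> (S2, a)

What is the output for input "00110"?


Step-by-step:
  (S0, 0) -> (S0, b)
  (S0, 0) -> (S0, b)
  (S0, 1) -> (S0, a)
  (S0, 1) -> (S0, a)
  (S0, 0) -> (S0, b)

"bbaab"


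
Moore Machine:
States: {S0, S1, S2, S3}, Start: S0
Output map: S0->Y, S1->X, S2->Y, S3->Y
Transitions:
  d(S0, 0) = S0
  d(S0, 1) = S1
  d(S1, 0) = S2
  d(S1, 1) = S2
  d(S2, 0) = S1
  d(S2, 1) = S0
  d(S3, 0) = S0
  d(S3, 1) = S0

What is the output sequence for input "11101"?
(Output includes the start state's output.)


Start: S0 (output Y)
  --1--> S1 (output X)
  --1--> S2 (output Y)
  --1--> S0 (output Y)
  --0--> S0 (output Y)
  --1--> S1 (output X)

"YXYYYX"


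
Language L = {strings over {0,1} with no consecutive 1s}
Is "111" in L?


'11' occurs at index 0

No, "111" is not in L


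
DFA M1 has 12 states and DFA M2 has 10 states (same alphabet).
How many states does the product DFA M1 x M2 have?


Product construction pairs every M1 state with every M2 state.
12 * 10 = 120

120


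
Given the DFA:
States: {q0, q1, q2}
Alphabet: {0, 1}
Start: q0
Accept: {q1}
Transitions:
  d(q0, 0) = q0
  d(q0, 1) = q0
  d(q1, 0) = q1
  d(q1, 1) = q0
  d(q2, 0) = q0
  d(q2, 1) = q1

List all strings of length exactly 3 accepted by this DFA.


All strings of length 3: 8 total
Accepted: 0

None


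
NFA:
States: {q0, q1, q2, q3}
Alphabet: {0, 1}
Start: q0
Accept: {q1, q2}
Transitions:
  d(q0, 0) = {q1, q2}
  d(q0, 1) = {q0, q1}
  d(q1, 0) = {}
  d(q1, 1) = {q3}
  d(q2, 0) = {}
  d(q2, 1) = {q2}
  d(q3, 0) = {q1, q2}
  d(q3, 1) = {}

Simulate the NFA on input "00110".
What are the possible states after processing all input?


Start: {q0}
  --0--> {q1, q2}
  --0--> {}
  --1--> {}
  --1--> {}
  --0--> {}

{} (empty set, no valid transitions)


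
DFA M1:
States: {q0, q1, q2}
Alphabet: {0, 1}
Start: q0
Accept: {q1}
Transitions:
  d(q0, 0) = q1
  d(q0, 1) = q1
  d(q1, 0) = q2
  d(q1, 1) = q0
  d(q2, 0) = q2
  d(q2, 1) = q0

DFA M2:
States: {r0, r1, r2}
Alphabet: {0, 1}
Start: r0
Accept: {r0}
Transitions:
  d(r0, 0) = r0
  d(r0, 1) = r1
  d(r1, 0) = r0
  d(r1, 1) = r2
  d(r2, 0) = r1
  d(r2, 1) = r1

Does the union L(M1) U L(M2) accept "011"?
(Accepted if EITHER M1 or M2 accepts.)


M1: final=q1 accepted=True
M2: final=r2 accepted=False

Yes, union accepts
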